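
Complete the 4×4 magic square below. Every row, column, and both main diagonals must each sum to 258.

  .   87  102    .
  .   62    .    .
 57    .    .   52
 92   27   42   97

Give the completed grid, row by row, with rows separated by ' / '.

Column 2: 87 + 62 + 27 + ? = 258, so (3,2) = 82.
From row 3, 258 − (57 + 82 + 52) gives (3,3) = 67.
From column 3, 258 − (102 + 67 + 42) gives (2,3) = 47.
Main diagonal needs 258; the known cells sum to 226, so (1,1) = 32.
Using anti-diagonal: 47 + 82 + 92 + ? → (1,4) = 258 − 221 = 37.
Column 1 needs 258; the known cells sum to 181, so (2,1) = 77.
Column 4 needs 258; the known cells sum to 186, so (2,4) = 72.

32 87 102 37 / 77 62 47 72 / 57 82 67 52 / 92 27 42 97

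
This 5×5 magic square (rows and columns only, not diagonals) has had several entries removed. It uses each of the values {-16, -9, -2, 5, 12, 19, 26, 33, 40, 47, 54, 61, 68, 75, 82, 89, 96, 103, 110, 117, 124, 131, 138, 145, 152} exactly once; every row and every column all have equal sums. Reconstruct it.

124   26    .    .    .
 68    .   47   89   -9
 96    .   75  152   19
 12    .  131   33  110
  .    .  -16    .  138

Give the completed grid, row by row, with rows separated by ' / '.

124 26 103 5 82 / 68 145 47 89 -9 / 96 -2 75 152 19 / 12 54 131 33 110 / 40 117 -16 61 138

The 25 entries sum to 1700, so each line sums to 1700/5 = 340.
From row 2, 340 − (68 + 47 + 89 + (-9)) gives (2,2) = 145.
The remaining cell in row 3 is (3,2) = 340 − 342 = -2.
Row 4 needs 340; the known cells sum to 286, so (4,2) = 54.
From column 1, 340 − (124 + 68 + 96 + 12) gives (5,1) = 40.
Column 2 must total 340; the given cells sum to 223, so (5,2) = 117.
From column 3, 340 − (47 + 75 + 131 + (-16)) gives (1,3) = 103.
Column 5 needs 340; the known cells sum to 258, so (1,5) = 82.
Row 1 must total 340; the given cells sum to 335, so (1,4) = 5.
The remaining cell in row 5 is (5,4) = 340 − 279 = 61.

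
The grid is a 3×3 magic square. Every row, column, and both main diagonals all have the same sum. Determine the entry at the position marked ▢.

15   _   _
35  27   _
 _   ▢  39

Main diagonal is complete and sums to 81; that is the magic constant.
Row 2 must total 81; the given cells sum to 62, so (2,3) = 19.
Column 1 must total 81; the given cells sum to 50, so (3,1) = 31.
Column 3: 19 + 39 + ? = 81, so (1,3) = 23.
Using row 1: 15 + 23 + ? → (1,2) = 81 − 38 = 43.
Row 3 must total 81; the given cells sum to 70, so (3,2) = 11.

11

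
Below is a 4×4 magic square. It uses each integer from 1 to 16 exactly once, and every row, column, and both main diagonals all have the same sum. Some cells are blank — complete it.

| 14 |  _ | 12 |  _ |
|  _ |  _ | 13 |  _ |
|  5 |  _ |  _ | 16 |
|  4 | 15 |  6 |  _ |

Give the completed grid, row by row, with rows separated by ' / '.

14 1 12 7 / 11 8 13 2 / 5 10 3 16 / 4 15 6 9

The entries are 1 through 16, which sum to 136, so each line sums to 136/4 = 34.
Row 4 must total 34; the given cells sum to 25, so (4,4) = 9.
The remaining cell in column 1 is (2,1) = 34 − 23 = 11.
The remaining cell in column 3 is (3,3) = 34 − 31 = 3.
Using main diagonal: 14 + 3 + 9 + ? → (2,2) = 34 − 26 = 8.
Using row 2: 11 + 8 + 13 + ? → (2,4) = 34 − 32 = 2.
Row 3: 5 + 3 + 16 + ? = 34, so (3,2) = 10.
Column 2: 8 + 10 + 15 + ? = 34, so (1,2) = 1.
Column 4 must total 34; the given cells sum to 27, so (1,4) = 7.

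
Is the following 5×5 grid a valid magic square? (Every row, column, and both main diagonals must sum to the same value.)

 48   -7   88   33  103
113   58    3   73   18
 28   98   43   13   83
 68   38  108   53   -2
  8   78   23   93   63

Row 1: 48 + (-7) + 88 + 33 + 103 = 265.
Row 2: 113 + 58 + 3 + 73 + 18 = 265.
Row 3: 28 + 98 + 43 + 13 + 83 = 265.
Row 4: 68 + 38 + 108 + 53 + (-2) = 265.
Row 5: 8 + 78 + 23 + 93 + 63 = 265.
Column 1: 48 + 113 + 28 + 68 + 8 = 265.
Column 2: -7 + 58 + 98 + 38 + 78 = 265.
Column 3: 88 + 3 + 43 + 108 + 23 = 265.
Column 4: 33 + 73 + 13 + 53 + 93 = 265.
Column 5: 103 + 18 + 83 + (-2) + 63 = 265.
Main diagonal: 48 + 58 + 43 + 53 + 63 = 265.
Anti-diagonal: 103 + 73 + 43 + 38 + 8 = 265.
All lines sum to 265.

Yes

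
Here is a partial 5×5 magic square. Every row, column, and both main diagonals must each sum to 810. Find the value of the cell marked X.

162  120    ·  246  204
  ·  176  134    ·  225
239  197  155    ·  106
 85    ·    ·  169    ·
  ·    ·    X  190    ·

From row 1, 810 − (162 + 120 + 246 + 204) gives (1,3) = 78.
Row 3 needs 810; the known cells sum to 697, so (3,4) = 113.
From column 4, 810 − (246 + 113 + 169 + 190) gives (2,4) = 92.
From main diagonal, 810 − (162 + 176 + 155 + 169) gives (5,5) = 148.
From row 2, 810 − (176 + 134 + 92 + 225) gives (2,1) = 183.
Column 1 must total 810; the given cells sum to 669, so (5,1) = 141.
Column 5 must total 810; the given cells sum to 683, so (4,5) = 127.
Using anti-diagonal: 204 + 92 + 155 + 141 + ? → (4,2) = 810 − 592 = 218.
Row 4 needs 810; the known cells sum to 599, so (4,3) = 211.
Column 2 must total 810; the given cells sum to 711, so (5,2) = 99.
Using column 3: 78 + 134 + 155 + 211 + ? → (5,3) = 810 − 578 = 232.

232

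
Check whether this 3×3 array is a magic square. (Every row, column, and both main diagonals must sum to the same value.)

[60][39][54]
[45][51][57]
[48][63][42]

Row 1: 60 + 39 + 54 = 153.
Row 2: 45 + 51 + 57 = 153.
Row 3: 48 + 63 + 42 = 153.
Column 1: 60 + 45 + 48 = 153.
Column 2: 39 + 51 + 63 = 153.
Column 3: 54 + 57 + 42 = 153.
Main diagonal: 60 + 51 + 42 = 153.
Anti-diagonal: 54 + 51 + 48 = 153.
All lines sum to 153.

Yes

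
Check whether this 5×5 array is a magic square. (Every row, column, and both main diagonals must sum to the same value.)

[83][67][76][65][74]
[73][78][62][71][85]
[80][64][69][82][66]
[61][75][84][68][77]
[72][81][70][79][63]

Row 1: 83 + 67 + 76 + 65 + 74 = 365.
Row 2: 73 + 78 + 62 + 71 + 85 = 369.
Row 3: 80 + 64 + 69 + 82 + 66 = 361.
Row 4: 61 + 75 + 84 + 68 + 77 = 365.
Row 5: 72 + 81 + 70 + 79 + 63 = 365.
Column 1: 83 + 73 + 80 + 61 + 72 = 369.
Column 2: 67 + 78 + 64 + 75 + 81 = 365.
Column 3: 76 + 62 + 69 + 84 + 70 = 361.
Column 4: 65 + 71 + 82 + 68 + 79 = 365.
Column 5: 74 + 85 + 66 + 77 + 63 = 365.
Main diagonal: 83 + 78 + 69 + 68 + 63 = 361.
Anti-diagonal: 74 + 71 + 69 + 75 + 72 = 361.

No — anti-diagonal sums to 361 but row 5 sums to 365.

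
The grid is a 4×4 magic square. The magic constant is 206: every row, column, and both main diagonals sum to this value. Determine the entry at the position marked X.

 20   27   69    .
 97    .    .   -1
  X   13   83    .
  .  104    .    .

34

Row 1 needs 206; the known cells sum to 116, so (1,4) = 90.
Column 2 must total 206; the given cells sum to 144, so (2,2) = 62.
From main diagonal, 206 − (20 + 62 + 83) gives (4,4) = 41.
Row 2: 97 + 62 + (-1) + ? = 206, so (2,3) = 48.
The remaining cell in column 3 is (4,3) = 206 − 200 = 6.
Column 4 must total 206; the given cells sum to 130, so (3,4) = 76.
Anti-diagonal: 90 + 48 + 13 + ? = 206, so (4,1) = 55.
Row 3 must total 206; the given cells sum to 172, so (3,1) = 34.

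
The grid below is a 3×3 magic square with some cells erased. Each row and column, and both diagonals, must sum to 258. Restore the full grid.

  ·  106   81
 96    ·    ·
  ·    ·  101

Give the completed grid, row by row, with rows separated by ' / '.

The remaining cell in row 1 is (1,1) = 258 − 187 = 71.
Column 1 must total 258; the given cells sum to 167, so (3,1) = 91.
Column 3: 81 + 101 + ? = 258, so (2,3) = 76.
Main diagonal needs 258; the known cells sum to 172, so (2,2) = 86.
From row 3, 258 − (91 + 101) gives (3,2) = 66.

71 106 81 / 96 86 76 / 91 66 101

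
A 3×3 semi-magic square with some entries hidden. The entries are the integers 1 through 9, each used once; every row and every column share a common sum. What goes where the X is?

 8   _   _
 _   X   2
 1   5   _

The entries are 1 through 9, which sum to 45, so each line sums to 45/3 = 15.
Row 3: 1 + 5 + ? = 15, so (3,3) = 9.
From column 1, 15 − (8 + 1) gives (2,1) = 6.
Column 3 must total 15; the given cells sum to 11, so (1,3) = 4.
Using row 1: 8 + 4 + ? → (1,2) = 15 − 12 = 3.
Using row 2: 6 + 2 + ? → (2,2) = 15 − 8 = 7.

7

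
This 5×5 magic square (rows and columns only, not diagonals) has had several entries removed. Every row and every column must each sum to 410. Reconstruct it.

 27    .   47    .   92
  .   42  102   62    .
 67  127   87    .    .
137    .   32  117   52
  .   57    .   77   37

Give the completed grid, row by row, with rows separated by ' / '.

27 112 47 132 92 / 82 42 102 62 122 / 67 127 87 22 107 / 137 72 32 117 52 / 97 57 142 77 37

From row 4, 410 − (137 + 32 + 117 + 52) gives (4,2) = 72.
Column 2 needs 410; the known cells sum to 298, so (1,2) = 112.
From column 3, 410 − (47 + 102 + 87 + 32) gives (5,3) = 142.
The remaining cell in row 1 is (1,4) = 410 − 278 = 132.
From row 5, 410 − (57 + 142 + 77 + 37) gives (5,1) = 97.
From column 1, 410 − (27 + 67 + 137 + 97) gives (2,1) = 82.
Column 4 must total 410; the given cells sum to 388, so (3,4) = 22.
From row 2, 410 − (82 + 42 + 102 + 62) gives (2,5) = 122.
Using row 3: 67 + 127 + 87 + 22 + ? → (3,5) = 410 − 303 = 107.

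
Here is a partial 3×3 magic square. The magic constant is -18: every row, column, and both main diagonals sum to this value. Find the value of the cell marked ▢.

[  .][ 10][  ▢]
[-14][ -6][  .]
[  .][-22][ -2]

-18

From row 2, -18 − (-14 + (-6)) gives (2,3) = 2.
Using row 3: -22 + (-2) + ? → (3,1) = -18 − (-24) = 6.
Column 1 must total -18; the given cells sum to -8, so (1,1) = -10.
Column 3: 2 + (-2) + ? = -18, so (1,3) = -18.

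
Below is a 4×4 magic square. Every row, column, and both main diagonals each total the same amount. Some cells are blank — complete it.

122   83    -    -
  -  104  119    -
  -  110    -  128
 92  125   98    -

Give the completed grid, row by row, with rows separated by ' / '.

122 83 116 101 / 113 104 119 86 / 95 110 89 128 / 92 125 98 107

Column 2 is already complete: 83 + 104 + 110 + 125 = 422, so that is the magic constant.
From row 4, 422 − (92 + 125 + 98) gives (4,4) = 107.
The remaining cell in main diagonal is (3,3) = 422 − 333 = 89.
From anti-diagonal, 422 − (119 + 110 + 92) gives (1,4) = 101.
Row 1 needs 422; the known cells sum to 306, so (1,3) = 116.
Row 3 must total 422; the given cells sum to 327, so (3,1) = 95.
From column 1, 422 − (122 + 95 + 92) gives (2,1) = 113.
Column 4: 101 + 128 + 107 + ? = 422, so (2,4) = 86.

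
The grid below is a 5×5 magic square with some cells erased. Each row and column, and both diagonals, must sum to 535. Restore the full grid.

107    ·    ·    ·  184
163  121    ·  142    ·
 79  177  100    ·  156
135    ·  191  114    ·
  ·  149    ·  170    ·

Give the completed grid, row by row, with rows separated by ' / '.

The remaining cell in row 3 is (3,4) = 535 − 512 = 23.
Column 1 needs 535; the known cells sum to 484, so (5,1) = 51.
Column 4 must total 535; the given cells sum to 449, so (1,4) = 86.
Main diagonal must total 535; the given cells sum to 442, so (5,5) = 93.
From anti-diagonal, 535 − (184 + 142 + 100 + 51) gives (4,2) = 58.
Row 4 must total 535; the given cells sum to 498, so (4,5) = 37.
Row 5: 51 + 149 + 170 + 93 + ? = 535, so (5,3) = 72.
Column 2 needs 535; the known cells sum to 505, so (1,2) = 30.
Column 5 must total 535; the given cells sum to 470, so (2,5) = 65.
Row 1: 107 + 30 + 86 + 184 + ? = 535, so (1,3) = 128.
From row 2, 535 − (163 + 121 + 142 + 65) gives (2,3) = 44.

107 30 128 86 184 / 163 121 44 142 65 / 79 177 100 23 156 / 135 58 191 114 37 / 51 149 72 170 93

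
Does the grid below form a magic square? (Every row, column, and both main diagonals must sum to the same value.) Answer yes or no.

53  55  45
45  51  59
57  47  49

Row 1: 53 + 55 + 45 = 153.
Row 2: 45 + 51 + 59 = 155.
Row 3: 57 + 47 + 49 = 153.
Column 1: 53 + 45 + 57 = 155.
Column 2: 55 + 51 + 47 = 153.
Column 3: 45 + 59 + 49 = 153.
Main diagonal: 53 + 51 + 49 = 153.
Anti-diagonal: 45 + 51 + 57 = 153.

No — column 1 sums to 155 but column 2 sums to 153.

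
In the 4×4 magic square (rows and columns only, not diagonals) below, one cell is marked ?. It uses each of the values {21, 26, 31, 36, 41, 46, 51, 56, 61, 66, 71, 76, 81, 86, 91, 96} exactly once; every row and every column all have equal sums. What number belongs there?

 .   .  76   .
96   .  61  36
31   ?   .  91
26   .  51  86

The 16 entries sum to 936, so each line sums to 936/4 = 234.
Using row 2: 96 + 61 + 36 + ? → (2,2) = 234 − 193 = 41.
Row 4: 26 + 51 + 86 + ? = 234, so (4,2) = 71.
The remaining cell in column 1 is (1,1) = 234 − 153 = 81.
Column 3 needs 234; the known cells sum to 188, so (3,3) = 46.
The remaining cell in column 4 is (1,4) = 234 − 213 = 21.
Row 1 must total 234; the given cells sum to 178, so (1,2) = 56.
Row 3: 31 + 46 + 91 + ? = 234, so (3,2) = 66.

66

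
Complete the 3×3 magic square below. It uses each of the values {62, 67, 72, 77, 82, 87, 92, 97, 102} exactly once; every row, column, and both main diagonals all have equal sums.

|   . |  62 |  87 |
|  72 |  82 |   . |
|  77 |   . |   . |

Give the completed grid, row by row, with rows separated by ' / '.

97 62 87 / 72 82 92 / 77 102 67

The 9 entries sum to 738, so each line sums to 738/3 = 246.
The remaining cell in row 1 is (1,1) = 246 − 149 = 97.
Row 2: 72 + 82 + ? = 246, so (2,3) = 92.
From column 2, 246 − (62 + 82) gives (3,2) = 102.
Column 3: 87 + 92 + ? = 246, so (3,3) = 67.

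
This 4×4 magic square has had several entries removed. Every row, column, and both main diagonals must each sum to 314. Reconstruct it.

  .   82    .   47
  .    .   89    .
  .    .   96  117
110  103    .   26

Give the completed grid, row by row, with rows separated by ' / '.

131 82 54 47 / 40 61 89 124 / 33 68 96 117 / 110 103 75 26

Using row 4: 110 + 103 + 26 + ? → (4,3) = 314 − 239 = 75.
The remaining cell in column 3 is (1,3) = 314 − 260 = 54.
Column 4: 47 + 117 + 26 + ? = 314, so (2,4) = 124.
The remaining cell in anti-diagonal is (3,2) = 314 − 246 = 68.
Using row 1: 82 + 54 + 47 + ? → (1,1) = 314 − 183 = 131.
Using row 3: 68 + 96 + 117 + ? → (3,1) = 314 − 281 = 33.
From column 1, 314 − (131 + 33 + 110) gives (2,1) = 40.
Column 2: 82 + 68 + 103 + ? = 314, so (2,2) = 61.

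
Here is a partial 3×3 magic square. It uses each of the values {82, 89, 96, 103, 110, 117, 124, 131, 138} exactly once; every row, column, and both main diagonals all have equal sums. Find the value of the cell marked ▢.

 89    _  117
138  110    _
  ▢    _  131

The 9 entries sum to 990, so each line sums to 990/3 = 330.
Row 1 must total 330; the given cells sum to 206, so (1,2) = 124.
From row 2, 330 − (138 + 110) gives (2,3) = 82.
Using column 1: 89 + 138 + ? → (3,1) = 330 − 227 = 103.

103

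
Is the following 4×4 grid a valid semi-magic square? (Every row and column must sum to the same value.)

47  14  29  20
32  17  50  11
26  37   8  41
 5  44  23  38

Row 1: 47 + 14 + 29 + 20 = 110.
Row 2: 32 + 17 + 50 + 11 = 110.
Row 3: 26 + 37 + 8 + 41 = 112.
Row 4: 5 + 44 + 23 + 38 = 110.
Column 1: 47 + 32 + 26 + 5 = 110.
Column 2: 14 + 17 + 37 + 44 = 112.
Column 3: 29 + 50 + 8 + 23 = 110.
Column 4: 20 + 11 + 41 + 38 = 110.

No — row 3 sums to 112 but column 1 sums to 110.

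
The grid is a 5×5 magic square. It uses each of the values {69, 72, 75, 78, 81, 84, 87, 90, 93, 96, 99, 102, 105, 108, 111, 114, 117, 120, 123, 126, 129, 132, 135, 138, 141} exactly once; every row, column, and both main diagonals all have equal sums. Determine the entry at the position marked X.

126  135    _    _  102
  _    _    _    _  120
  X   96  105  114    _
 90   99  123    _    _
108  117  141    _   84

The 25 entries sum to 2625, so each line sums to 2625/5 = 525.
The remaining cell in row 5 is (5,4) = 525 − 450 = 75.
Column 2 needs 525; the known cells sum to 447, so (2,2) = 78.
The remaining cell in main diagonal is (4,4) = 525 − 393 = 132.
The remaining cell in anti-diagonal is (2,4) = 525 − 414 = 111.
Using row 4: 90 + 99 + 123 + 132 + ? → (4,5) = 525 − 444 = 81.
From column 4, 525 − (111 + 114 + 132 + 75) gives (1,4) = 93.
Column 5 needs 525; the known cells sum to 387, so (3,5) = 138.
From row 1, 525 − (126 + 135 + 93 + 102) gives (1,3) = 69.
The remaining cell in row 3 is (3,1) = 525 − 453 = 72.

72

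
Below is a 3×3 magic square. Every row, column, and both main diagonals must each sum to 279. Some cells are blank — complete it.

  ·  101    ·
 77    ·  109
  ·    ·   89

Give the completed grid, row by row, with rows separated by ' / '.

From row 2, 279 − (77 + 109) gives (2,2) = 93.
The remaining cell in column 2 is (3,2) = 279 − 194 = 85.
From column 3, 279 − (109 + 89) gives (1,3) = 81.
Main diagonal needs 279; the known cells sum to 182, so (1,1) = 97.
Anti-diagonal needs 279; the known cells sum to 174, so (3,1) = 105.

97 101 81 / 77 93 109 / 105 85 89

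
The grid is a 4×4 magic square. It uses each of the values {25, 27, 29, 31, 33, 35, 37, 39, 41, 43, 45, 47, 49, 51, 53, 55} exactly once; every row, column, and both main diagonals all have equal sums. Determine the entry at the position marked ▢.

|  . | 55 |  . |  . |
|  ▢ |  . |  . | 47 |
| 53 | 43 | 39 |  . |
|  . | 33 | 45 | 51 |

The 16 entries sum to 640, so each line sums to 640/4 = 160.
Row 3 needs 160; the known cells sum to 135, so (3,4) = 25.
From row 4, 160 − (33 + 45 + 51) gives (4,1) = 31.
The remaining cell in column 2 is (2,2) = 160 − 131 = 29.
The remaining cell in column 4 is (1,4) = 160 − 123 = 37.
Main diagonal: 29 + 39 + 51 + ? = 160, so (1,1) = 41.
Anti-diagonal needs 160; the known cells sum to 111, so (2,3) = 49.
Row 1 needs 160; the known cells sum to 133, so (1,3) = 27.
From row 2, 160 − (29 + 49 + 47) gives (2,1) = 35.

35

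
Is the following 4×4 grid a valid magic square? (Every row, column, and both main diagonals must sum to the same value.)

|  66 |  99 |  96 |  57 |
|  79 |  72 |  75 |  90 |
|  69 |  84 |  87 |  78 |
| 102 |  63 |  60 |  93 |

Row 1: 66 + 99 + 96 + 57 = 318.
Row 2: 79 + 72 + 75 + 90 = 316.
Row 3: 69 + 84 + 87 + 78 = 318.
Row 4: 102 + 63 + 60 + 93 = 318.
Column 1: 66 + 79 + 69 + 102 = 316.
Column 2: 99 + 72 + 84 + 63 = 318.
Column 3: 96 + 75 + 87 + 60 = 318.
Column 4: 57 + 90 + 78 + 93 = 318.
Main diagonal: 66 + 72 + 87 + 93 = 318.
Anti-diagonal: 57 + 75 + 84 + 102 = 318.

No — row 2 sums to 316 but anti-diagonal sums to 318.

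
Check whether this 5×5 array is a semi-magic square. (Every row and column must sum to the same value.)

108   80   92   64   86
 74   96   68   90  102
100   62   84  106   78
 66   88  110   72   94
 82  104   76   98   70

Yes

Row 1: 108 + 80 + 92 + 64 + 86 = 430.
Row 2: 74 + 96 + 68 + 90 + 102 = 430.
Row 3: 100 + 62 + 84 + 106 + 78 = 430.
Row 4: 66 + 88 + 110 + 72 + 94 = 430.
Row 5: 82 + 104 + 76 + 98 + 70 = 430.
Column 1: 108 + 74 + 100 + 66 + 82 = 430.
Column 2: 80 + 96 + 62 + 88 + 104 = 430.
Column 3: 92 + 68 + 84 + 110 + 76 = 430.
Column 4: 64 + 90 + 106 + 72 + 98 = 430.
Column 5: 86 + 102 + 78 + 94 + 70 = 430.
All lines sum to 430.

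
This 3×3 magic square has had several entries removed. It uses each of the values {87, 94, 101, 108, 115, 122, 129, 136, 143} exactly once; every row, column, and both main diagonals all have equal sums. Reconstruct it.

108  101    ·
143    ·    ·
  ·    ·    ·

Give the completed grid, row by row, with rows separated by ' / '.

The 9 entries sum to 1035, so each line sums to 1035/3 = 345.
Row 1 needs 345; the known cells sum to 209, so (1,3) = 136.
Using column 1: 108 + 143 + ? → (3,1) = 345 − 251 = 94.
Using anti-diagonal: 136 + 94 + ? → (2,2) = 345 − 230 = 115.
Using row 2: 143 + 115 + ? → (2,3) = 345 − 258 = 87.
The remaining cell in column 2 is (3,2) = 345 − 216 = 129.
From column 3, 345 − (136 + 87) gives (3,3) = 122.

108 101 136 / 143 115 87 / 94 129 122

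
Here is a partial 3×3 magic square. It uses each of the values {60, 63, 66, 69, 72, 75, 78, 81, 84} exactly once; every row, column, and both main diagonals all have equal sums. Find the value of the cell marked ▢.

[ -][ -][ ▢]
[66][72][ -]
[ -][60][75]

63

The 9 entries sum to 648, so each line sums to 648/3 = 216.
From row 2, 216 − (66 + 72) gives (2,3) = 78.
Row 3: 60 + 75 + ? = 216, so (3,1) = 81.
Column 1: 66 + 81 + ? = 216, so (1,1) = 69.
From column 2, 216 − (72 + 60) gives (1,2) = 84.
The remaining cell in column 3 is (1,3) = 216 − 153 = 63.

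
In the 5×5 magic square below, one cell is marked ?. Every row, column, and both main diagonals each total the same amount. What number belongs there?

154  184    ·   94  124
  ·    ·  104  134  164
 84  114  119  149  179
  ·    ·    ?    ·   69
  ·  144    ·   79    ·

159

Row 3 is complete and sums to 645; that is the magic constant.
Row 1 needs 645; the known cells sum to 556, so (1,3) = 89.
Using column 4: 94 + 134 + 149 + 79 + ? → (4,4) = 645 − 456 = 189.
The remaining cell in column 5 is (5,5) = 645 − 536 = 109.
Using main diagonal: 154 + 119 + 189 + 109 + ? → (2,2) = 645 − 571 = 74.
Row 2 needs 645; the known cells sum to 476, so (2,1) = 169.
Column 2 needs 645; the known cells sum to 516, so (4,2) = 129.
Using anti-diagonal: 124 + 134 + 119 + 129 + ? → (5,1) = 645 − 506 = 139.
From row 5, 645 − (139 + 144 + 79 + 109) gives (5,3) = 174.
Column 1 must total 645; the given cells sum to 546, so (4,1) = 99.
Column 3 must total 645; the given cells sum to 486, so (4,3) = 159.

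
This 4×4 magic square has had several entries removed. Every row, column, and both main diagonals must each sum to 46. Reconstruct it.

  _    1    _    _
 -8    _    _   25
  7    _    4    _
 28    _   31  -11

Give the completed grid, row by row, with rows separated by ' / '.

19 1 16 10 / -8 34 -5 25 / 7 13 4 22 / 28 -2 31 -11

Using row 4: 28 + 31 + (-11) + ? → (4,2) = 46 − 48 = -2.
Column 1: -8 + 7 + 28 + ? = 46, so (1,1) = 19.
The remaining cell in main diagonal is (2,2) = 46 − 12 = 34.
From row 2, 46 − (-8 + 34 + 25) gives (2,3) = -5.
Column 2 must total 46; the given cells sum to 33, so (3,2) = 13.
Using column 3: -5 + 4 + 31 + ? → (1,3) = 46 − 30 = 16.
Using anti-diagonal: -5 + 13 + 28 + ? → (1,4) = 46 − 36 = 10.
Row 3: 7 + 13 + 4 + ? = 46, so (3,4) = 22.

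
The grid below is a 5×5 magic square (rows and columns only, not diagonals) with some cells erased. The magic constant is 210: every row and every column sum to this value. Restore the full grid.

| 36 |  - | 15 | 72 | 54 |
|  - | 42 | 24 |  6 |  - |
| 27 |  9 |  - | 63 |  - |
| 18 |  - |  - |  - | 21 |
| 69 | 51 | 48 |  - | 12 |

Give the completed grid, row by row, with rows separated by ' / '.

Using row 1: 36 + 15 + 72 + 54 + ? → (1,2) = 210 − 177 = 33.
Row 5: 69 + 51 + 48 + 12 + ? = 210, so (5,4) = 30.
Column 1 must total 210; the given cells sum to 150, so (2,1) = 60.
Using column 2: 33 + 42 + 9 + 51 + ? → (4,2) = 210 − 135 = 75.
Using column 4: 72 + 6 + 63 + 30 + ? → (4,4) = 210 − 171 = 39.
Row 2: 60 + 42 + 24 + 6 + ? = 210, so (2,5) = 78.
Using row 4: 18 + 75 + 39 + 21 + ? → (4,3) = 210 − 153 = 57.
Column 3 needs 210; the known cells sum to 144, so (3,3) = 66.
Column 5 needs 210; the known cells sum to 165, so (3,5) = 45.

36 33 15 72 54 / 60 42 24 6 78 / 27 9 66 63 45 / 18 75 57 39 21 / 69 51 48 30 12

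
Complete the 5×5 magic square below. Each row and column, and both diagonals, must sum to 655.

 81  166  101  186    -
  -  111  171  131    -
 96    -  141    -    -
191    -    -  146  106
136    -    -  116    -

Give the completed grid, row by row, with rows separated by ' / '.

81 166 101 186 121 / 151 111 171 131 91 / 96 181 141 76 161 / 191 126 86 146 106 / 136 71 156 116 176

Row 1 must total 655; the given cells sum to 534, so (1,5) = 121.
Column 1 must total 655; the given cells sum to 504, so (2,1) = 151.
Using column 4: 186 + 131 + 146 + 116 + ? → (3,4) = 655 − 579 = 76.
Using main diagonal: 81 + 111 + 141 + 146 + ? → (5,5) = 655 − 479 = 176.
Anti-diagonal needs 655; the known cells sum to 529, so (4,2) = 126.
Row 2 must total 655; the given cells sum to 564, so (2,5) = 91.
Row 4 must total 655; the given cells sum to 569, so (4,3) = 86.
From column 3, 655 − (101 + 171 + 141 + 86) gives (5,3) = 156.
The remaining cell in column 5 is (3,5) = 655 − 494 = 161.
The remaining cell in row 3 is (3,2) = 655 − 474 = 181.
Using row 5: 136 + 156 + 116 + 176 + ? → (5,2) = 655 − 584 = 71.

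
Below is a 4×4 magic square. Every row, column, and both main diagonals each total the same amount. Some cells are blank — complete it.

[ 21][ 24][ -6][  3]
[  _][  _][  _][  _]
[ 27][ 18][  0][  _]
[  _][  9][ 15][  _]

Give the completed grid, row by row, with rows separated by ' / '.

Row 1 is already complete: 21 + 24 + -6 + 3 = 42, so that is the magic constant.
Using row 3: 27 + 18 + 0 + ? → (3,4) = 42 − 45 = -3.
Column 2 must total 42; the given cells sum to 51, so (2,2) = -9.
Using column 3: -6 + 0 + 15 + ? → (2,3) = 42 − 9 = 33.
Main diagonal: 21 + (-9) + 0 + ? = 42, so (4,4) = 30.
From anti-diagonal, 42 − (3 + 33 + 18) gives (4,1) = -12.
Using column 1: 21 + 27 + (-12) + ? → (2,1) = 42 − 36 = 6.
Column 4 needs 42; the known cells sum to 30, so (2,4) = 12.

21 24 -6 3 / 6 -9 33 12 / 27 18 0 -3 / -12 9 15 30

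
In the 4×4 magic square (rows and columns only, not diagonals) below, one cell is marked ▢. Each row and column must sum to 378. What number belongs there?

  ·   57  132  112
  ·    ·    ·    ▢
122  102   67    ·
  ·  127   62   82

97

Row 1 must total 378; the given cells sum to 301, so (1,1) = 77.
Row 3: 122 + 102 + 67 + ? = 378, so (3,4) = 87.
Row 4: 127 + 62 + 82 + ? = 378, so (4,1) = 107.
Column 1 must total 378; the given cells sum to 306, so (2,1) = 72.
From column 2, 378 − (57 + 102 + 127) gives (2,2) = 92.
From column 3, 378 − (132 + 67 + 62) gives (2,3) = 117.
From column 4, 378 − (112 + 87 + 82) gives (2,4) = 97.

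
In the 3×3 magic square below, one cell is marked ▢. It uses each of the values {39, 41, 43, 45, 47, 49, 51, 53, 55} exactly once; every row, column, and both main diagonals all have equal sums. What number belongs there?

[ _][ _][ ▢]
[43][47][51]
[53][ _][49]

The 9 entries sum to 423, so each line sums to 423/3 = 141.
Row 3: 53 + 49 + ? = 141, so (3,2) = 39.
The remaining cell in column 1 is (1,1) = 141 − 96 = 45.
The remaining cell in column 2 is (1,2) = 141 − 86 = 55.
Column 3 needs 141; the known cells sum to 100, so (1,3) = 41.

41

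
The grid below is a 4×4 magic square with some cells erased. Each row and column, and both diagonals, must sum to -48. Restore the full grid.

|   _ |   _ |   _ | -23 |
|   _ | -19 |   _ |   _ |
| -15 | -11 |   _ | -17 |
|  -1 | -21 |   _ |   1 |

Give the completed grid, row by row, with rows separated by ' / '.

Row 3: -15 + (-11) + (-17) + ? = -48, so (3,3) = -5.
Row 4: -1 + (-21) + 1 + ? = -48, so (4,3) = -27.
Using column 2: -19 + (-11) + (-21) + ? → (1,2) = -48 − (-51) = 3.
Column 4: -23 + (-17) + 1 + ? = -48, so (2,4) = -9.
From main diagonal, -48 − (-19 + (-5) + 1) gives (1,1) = -25.
Anti-diagonal: -23 + (-11) + (-1) + ? = -48, so (2,3) = -13.
Row 1: -25 + 3 + (-23) + ? = -48, so (1,3) = -3.
Row 2 must total -48; the given cells sum to -41, so (2,1) = -7.

-25 3 -3 -23 / -7 -19 -13 -9 / -15 -11 -5 -17 / -1 -21 -27 1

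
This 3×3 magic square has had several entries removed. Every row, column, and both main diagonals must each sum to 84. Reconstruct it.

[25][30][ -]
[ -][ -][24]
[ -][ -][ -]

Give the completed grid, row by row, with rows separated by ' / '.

25 30 29 / 32 28 24 / 27 26 31

Row 1 must total 84; the given cells sum to 55, so (1,3) = 29.
Column 3 needs 84; the known cells sum to 53, so (3,3) = 31.
Using main diagonal: 25 + 31 + ? → (2,2) = 84 − 56 = 28.
The remaining cell in anti-diagonal is (3,1) = 84 − 57 = 27.
Row 2 needs 84; the known cells sum to 52, so (2,1) = 32.
Row 3 needs 84; the known cells sum to 58, so (3,2) = 26.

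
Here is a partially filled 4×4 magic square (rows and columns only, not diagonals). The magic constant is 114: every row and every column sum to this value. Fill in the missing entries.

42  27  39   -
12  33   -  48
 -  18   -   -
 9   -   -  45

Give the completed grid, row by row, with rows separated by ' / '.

The remaining cell in row 1 is (1,4) = 114 − 108 = 6.
Row 2 must total 114; the given cells sum to 93, so (2,3) = 21.
Column 1 needs 114; the known cells sum to 63, so (3,1) = 51.
The remaining cell in column 2 is (4,2) = 114 − 78 = 36.
Using column 4: 6 + 48 + 45 + ? → (3,4) = 114 − 99 = 15.
Row 3: 51 + 18 + 15 + ? = 114, so (3,3) = 30.
From row 4, 114 − (9 + 36 + 45) gives (4,3) = 24.

42 27 39 6 / 12 33 21 48 / 51 18 30 15 / 9 36 24 45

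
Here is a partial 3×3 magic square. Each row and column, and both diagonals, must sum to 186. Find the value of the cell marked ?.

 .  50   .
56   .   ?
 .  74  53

From row 3, 186 − (74 + 53) gives (3,1) = 59.
From column 1, 186 − (56 + 59) gives (1,1) = 71.
The remaining cell in column 2 is (2,2) = 186 − 124 = 62.
Anti-diagonal needs 186; the known cells sum to 121, so (1,3) = 65.
Row 2: 56 + 62 + ? = 186, so (2,3) = 68.

68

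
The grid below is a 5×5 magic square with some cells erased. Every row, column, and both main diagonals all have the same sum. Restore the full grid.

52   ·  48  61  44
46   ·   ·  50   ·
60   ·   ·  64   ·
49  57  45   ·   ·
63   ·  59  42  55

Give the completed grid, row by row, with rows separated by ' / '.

Column 1 is already complete: 52 + 46 + 60 + 49 + 63 = 270, so that is the magic constant.
From row 1, 270 − (52 + 48 + 61 + 44) gives (1,2) = 65.
From row 5, 270 − (63 + 59 + 42 + 55) gives (5,2) = 51.
Column 4 must total 270; the given cells sum to 217, so (4,4) = 53.
Anti-diagonal needs 270; the known cells sum to 214, so (3,3) = 56.
Row 4 needs 270; the known cells sum to 204, so (4,5) = 66.
From column 3, 270 − (48 + 56 + 45 + 59) gives (2,3) = 62.
From main diagonal, 270 − (52 + 56 + 53 + 55) gives (2,2) = 54.
The remaining cell in row 2 is (2,5) = 270 − 212 = 58.
From column 2, 270 − (65 + 54 + 57 + 51) gives (3,2) = 43.
Using column 5: 44 + 58 + 66 + 55 + ? → (3,5) = 270 − 223 = 47.

52 65 48 61 44 / 46 54 62 50 58 / 60 43 56 64 47 / 49 57 45 53 66 / 63 51 59 42 55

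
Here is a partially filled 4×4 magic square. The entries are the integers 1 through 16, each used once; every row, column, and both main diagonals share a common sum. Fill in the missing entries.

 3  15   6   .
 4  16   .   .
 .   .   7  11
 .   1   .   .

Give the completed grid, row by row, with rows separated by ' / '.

The entries are 1 through 16, which sum to 136, so each line sums to 136/4 = 34.
Using row 1: 3 + 15 + 6 + ? → (1,4) = 34 − 24 = 10.
From column 2, 34 − (15 + 16 + 1) gives (3,2) = 2.
Using main diagonal: 3 + 16 + 7 + ? → (4,4) = 34 − 26 = 8.
The remaining cell in row 3 is (3,1) = 34 − 20 = 14.
Using column 1: 3 + 4 + 14 + ? → (4,1) = 34 − 21 = 13.
Column 4 needs 34; the known cells sum to 29, so (2,4) = 5.
From anti-diagonal, 34 − (10 + 2 + 13) gives (2,3) = 9.
Row 4 must total 34; the given cells sum to 22, so (4,3) = 12.

3 15 6 10 / 4 16 9 5 / 14 2 7 11 / 13 1 12 8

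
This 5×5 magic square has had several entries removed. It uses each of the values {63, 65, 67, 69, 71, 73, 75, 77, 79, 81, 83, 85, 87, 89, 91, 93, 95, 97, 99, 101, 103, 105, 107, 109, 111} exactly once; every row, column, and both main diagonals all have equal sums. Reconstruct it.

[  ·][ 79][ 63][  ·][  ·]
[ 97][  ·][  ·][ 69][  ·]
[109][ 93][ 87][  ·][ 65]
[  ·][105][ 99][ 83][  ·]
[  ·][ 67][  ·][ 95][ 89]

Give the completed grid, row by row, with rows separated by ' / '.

The 25 entries sum to 2175, so each line sums to 2175/5 = 435.
Row 3: 109 + 93 + 87 + 65 + ? = 435, so (3,4) = 81.
Using column 2: 79 + 93 + 105 + 67 + ? → (2,2) = 435 − 344 = 91.
Column 4: 69 + 81 + 83 + 95 + ? = 435, so (1,4) = 107.
Main diagonal needs 435; the known cells sum to 350, so (1,1) = 85.
Row 1 needs 435; the known cells sum to 334, so (1,5) = 101.
Anti-diagonal must total 435; the given cells sum to 362, so (5,1) = 73.
Row 5: 73 + 67 + 95 + 89 + ? = 435, so (5,3) = 111.
Column 1 needs 435; the known cells sum to 364, so (4,1) = 71.
From column 3, 435 − (63 + 87 + 99 + 111) gives (2,3) = 75.
Row 2: 97 + 91 + 75 + 69 + ? = 435, so (2,5) = 103.
Using row 4: 71 + 105 + 99 + 83 + ? → (4,5) = 435 − 358 = 77.

85 79 63 107 101 / 97 91 75 69 103 / 109 93 87 81 65 / 71 105 99 83 77 / 73 67 111 95 89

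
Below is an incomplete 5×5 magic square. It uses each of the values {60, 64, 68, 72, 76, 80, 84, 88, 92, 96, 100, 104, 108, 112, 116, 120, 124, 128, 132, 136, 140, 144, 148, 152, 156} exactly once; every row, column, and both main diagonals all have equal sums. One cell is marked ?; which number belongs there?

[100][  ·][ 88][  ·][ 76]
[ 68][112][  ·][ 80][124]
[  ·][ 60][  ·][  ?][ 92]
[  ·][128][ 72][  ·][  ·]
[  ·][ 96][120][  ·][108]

The 25 entries sum to 2700, so each line sums to 2700/5 = 540.
Row 2 must total 540; the given cells sum to 384, so (2,3) = 156.
Using column 2: 112 + 60 + 128 + 96 + ? → (1,2) = 540 − 396 = 144.
Column 3: 88 + 156 + 72 + 120 + ? = 540, so (3,3) = 104.
From column 5, 540 − (76 + 124 + 92 + 108) gives (4,5) = 140.
Main diagonal must total 540; the given cells sum to 424, so (4,4) = 116.
The remaining cell in anti-diagonal is (5,1) = 540 − 388 = 152.
Row 1 needs 540; the known cells sum to 408, so (1,4) = 132.
Row 4 must total 540; the given cells sum to 456, so (4,1) = 84.
Row 5 must total 540; the given cells sum to 476, so (5,4) = 64.
Column 1: 100 + 68 + 84 + 152 + ? = 540, so (3,1) = 136.
The remaining cell in column 4 is (3,4) = 540 − 392 = 148.

148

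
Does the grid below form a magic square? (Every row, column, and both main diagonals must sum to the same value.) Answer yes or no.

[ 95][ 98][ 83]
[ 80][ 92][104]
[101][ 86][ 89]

Row 1: 95 + 98 + 83 = 276.
Row 2: 80 + 92 + 104 = 276.
Row 3: 101 + 86 + 89 = 276.
Column 1: 95 + 80 + 101 = 276.
Column 2: 98 + 92 + 86 = 276.
Column 3: 83 + 104 + 89 = 276.
Main diagonal: 95 + 92 + 89 = 276.
Anti-diagonal: 83 + 92 + 101 = 276.
All lines sum to 276.

Yes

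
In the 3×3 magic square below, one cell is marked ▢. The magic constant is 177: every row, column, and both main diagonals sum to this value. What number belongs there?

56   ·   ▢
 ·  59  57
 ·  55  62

58

From row 2, 177 − (59 + 57) gives (2,1) = 61.
Row 3 must total 177; the given cells sum to 117, so (3,1) = 60.
Using column 2: 59 + 55 + ? → (1,2) = 177 − 114 = 63.
The remaining cell in column 3 is (1,3) = 177 − 119 = 58.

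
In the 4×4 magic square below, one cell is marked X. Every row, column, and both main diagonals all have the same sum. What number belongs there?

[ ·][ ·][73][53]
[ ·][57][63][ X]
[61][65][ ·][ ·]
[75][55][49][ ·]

67

Anti-diagonal is complete and sums to 256; that is the magic constant.
Row 4 needs 256; the known cells sum to 179, so (4,4) = 77.
The remaining cell in column 2 is (1,2) = 256 − 177 = 79.
Column 3 must total 256; the given cells sum to 185, so (3,3) = 71.
Using main diagonal: 57 + 71 + 77 + ? → (1,1) = 256 − 205 = 51.
The remaining cell in row 3 is (3,4) = 256 − 197 = 59.
From column 1, 256 − (51 + 61 + 75) gives (2,1) = 69.
Column 4: 53 + 59 + 77 + ? = 256, so (2,4) = 67.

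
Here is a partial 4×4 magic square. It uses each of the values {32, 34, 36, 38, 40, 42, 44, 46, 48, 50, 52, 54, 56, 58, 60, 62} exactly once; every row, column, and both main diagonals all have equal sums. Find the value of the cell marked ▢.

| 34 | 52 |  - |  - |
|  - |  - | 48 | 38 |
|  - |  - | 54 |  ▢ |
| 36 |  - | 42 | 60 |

The 16 entries sum to 752, so each line sums to 752/4 = 188.
Row 4: 36 + 42 + 60 + ? = 188, so (4,2) = 50.
Using column 3: 48 + 54 + 42 + ? → (1,3) = 188 − 144 = 44.
Main diagonal must total 188; the given cells sum to 148, so (2,2) = 40.
The remaining cell in row 1 is (1,4) = 188 − 130 = 58.
From row 2, 188 − (40 + 48 + 38) gives (2,1) = 62.
Column 1: 34 + 62 + 36 + ? = 188, so (3,1) = 56.
Column 2: 52 + 40 + 50 + ? = 188, so (3,2) = 46.
Column 4 needs 188; the known cells sum to 156, so (3,4) = 32.

32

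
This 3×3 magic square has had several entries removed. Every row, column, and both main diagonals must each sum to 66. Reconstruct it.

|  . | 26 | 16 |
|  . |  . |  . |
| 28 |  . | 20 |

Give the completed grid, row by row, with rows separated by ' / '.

24 26 16 / 14 22 30 / 28 18 20

Row 1 must total 66; the given cells sum to 42, so (1,1) = 24.
From row 3, 66 − (28 + 20) gives (3,2) = 18.
From column 1, 66 − (24 + 28) gives (2,1) = 14.
Column 2 needs 66; the known cells sum to 44, so (2,2) = 22.
Column 3 needs 66; the known cells sum to 36, so (2,3) = 30.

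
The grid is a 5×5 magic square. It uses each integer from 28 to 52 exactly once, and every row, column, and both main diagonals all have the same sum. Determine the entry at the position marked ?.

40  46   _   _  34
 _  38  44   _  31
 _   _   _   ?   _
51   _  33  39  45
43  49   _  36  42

The entries are 28 through 52, which sum to 1000, so each line sums to 1000/5 = 200.
The remaining cell in row 4 is (4,2) = 200 − 168 = 32.
Row 5 needs 200; the known cells sum to 170, so (5,3) = 30.
Column 2 needs 200; the known cells sum to 165, so (3,2) = 35.
Using column 5: 34 + 31 + 45 + 42 + ? → (3,5) = 200 − 152 = 48.
Main diagonal must total 200; the given cells sum to 159, so (3,3) = 41.
Using anti-diagonal: 34 + 41 + 32 + 43 + ? → (2,4) = 200 − 150 = 50.
Row 2 needs 200; the known cells sum to 163, so (2,1) = 37.
The remaining cell in column 1 is (3,1) = 200 − 171 = 29.
Column 3: 44 + 41 + 33 + 30 + ? = 200, so (1,3) = 52.
Row 1 must total 200; the given cells sum to 172, so (1,4) = 28.
Row 3 needs 200; the known cells sum to 153, so (3,4) = 47.

47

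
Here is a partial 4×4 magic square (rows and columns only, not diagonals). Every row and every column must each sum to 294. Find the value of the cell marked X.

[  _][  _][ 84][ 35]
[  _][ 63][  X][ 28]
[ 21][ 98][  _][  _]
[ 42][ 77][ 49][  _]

91

Row 4: 42 + 77 + 49 + ? = 294, so (4,4) = 126.
Column 2 must total 294; the given cells sum to 238, so (1,2) = 56.
From column 4, 294 − (35 + 28 + 126) gives (3,4) = 105.
Row 1 must total 294; the given cells sum to 175, so (1,1) = 119.
The remaining cell in row 3 is (3,3) = 294 − 224 = 70.
From column 1, 294 − (119 + 21 + 42) gives (2,1) = 112.
Column 3 needs 294; the known cells sum to 203, so (2,3) = 91.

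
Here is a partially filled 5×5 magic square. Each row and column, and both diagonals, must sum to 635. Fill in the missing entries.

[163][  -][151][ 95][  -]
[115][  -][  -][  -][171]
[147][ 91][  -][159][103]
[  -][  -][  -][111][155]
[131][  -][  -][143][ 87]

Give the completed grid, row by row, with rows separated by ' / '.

163 107 151 95 119 / 115 139 83 127 171 / 147 91 135 159 103 / 79 123 167 111 155 / 131 175 99 143 87

Using row 3: 147 + 91 + 159 + 103 + ? → (3,3) = 635 − 500 = 135.
Column 1: 163 + 115 + 147 + 131 + ? = 635, so (4,1) = 79.
Column 4 must total 635; the given cells sum to 508, so (2,4) = 127.
Using column 5: 171 + 103 + 155 + 87 + ? → (1,5) = 635 − 516 = 119.
Main diagonal: 163 + 135 + 111 + 87 + ? = 635, so (2,2) = 139.
Anti-diagonal must total 635; the given cells sum to 512, so (4,2) = 123.
Row 1 must total 635; the given cells sum to 528, so (1,2) = 107.
Row 2 needs 635; the known cells sum to 552, so (2,3) = 83.
Using row 4: 79 + 123 + 111 + 155 + ? → (4,3) = 635 − 468 = 167.
Column 2: 107 + 139 + 91 + 123 + ? = 635, so (5,2) = 175.
From column 3, 635 − (151 + 83 + 135 + 167) gives (5,3) = 99.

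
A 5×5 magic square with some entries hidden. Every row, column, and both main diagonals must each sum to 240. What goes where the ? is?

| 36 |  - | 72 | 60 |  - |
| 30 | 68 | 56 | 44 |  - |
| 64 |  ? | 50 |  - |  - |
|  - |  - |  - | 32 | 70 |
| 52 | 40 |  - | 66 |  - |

62

The remaining cell in row 2 is (2,5) = 240 − 198 = 42.
Column 1 must total 240; the given cells sum to 182, so (4,1) = 58.
Column 4: 60 + 44 + 32 + 66 + ? = 240, so (3,4) = 38.
Using main diagonal: 36 + 68 + 50 + 32 + ? → (5,5) = 240 − 186 = 54.
Using row 5: 52 + 40 + 66 + 54 + ? → (5,3) = 240 − 212 = 28.
Column 3 needs 240; the known cells sum to 206, so (4,3) = 34.
Row 4 must total 240; the given cells sum to 194, so (4,2) = 46.
Anti-diagonal: 44 + 50 + 46 + 52 + ? = 240, so (1,5) = 48.
Row 1 needs 240; the known cells sum to 216, so (1,2) = 24.
Using column 2: 24 + 68 + 46 + 40 + ? → (3,2) = 240 − 178 = 62.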